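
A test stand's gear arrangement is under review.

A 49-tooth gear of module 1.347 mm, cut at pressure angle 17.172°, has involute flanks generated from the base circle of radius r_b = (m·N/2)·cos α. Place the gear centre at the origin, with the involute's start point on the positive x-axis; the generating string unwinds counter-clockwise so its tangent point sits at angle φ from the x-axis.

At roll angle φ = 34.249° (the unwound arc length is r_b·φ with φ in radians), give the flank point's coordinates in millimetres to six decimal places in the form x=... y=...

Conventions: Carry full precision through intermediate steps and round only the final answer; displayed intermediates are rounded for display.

single-mesh involute tooth geometry (49T wheel at module 1.347)
pitch radius r_p = m·N/2 = 1.347·49/2 = 33.001500
base radius r_b = r_p·cos α = 33.001500·cos 17.172° = 31.530384
roll angle φ = 34.249° = 0.59775782 rad
x = r_b·(cos φ + φ·sin φ) = 36.670215
y = r_b·(sin φ − φ·cos φ) = 2.165638

x=36.670215 y=2.165638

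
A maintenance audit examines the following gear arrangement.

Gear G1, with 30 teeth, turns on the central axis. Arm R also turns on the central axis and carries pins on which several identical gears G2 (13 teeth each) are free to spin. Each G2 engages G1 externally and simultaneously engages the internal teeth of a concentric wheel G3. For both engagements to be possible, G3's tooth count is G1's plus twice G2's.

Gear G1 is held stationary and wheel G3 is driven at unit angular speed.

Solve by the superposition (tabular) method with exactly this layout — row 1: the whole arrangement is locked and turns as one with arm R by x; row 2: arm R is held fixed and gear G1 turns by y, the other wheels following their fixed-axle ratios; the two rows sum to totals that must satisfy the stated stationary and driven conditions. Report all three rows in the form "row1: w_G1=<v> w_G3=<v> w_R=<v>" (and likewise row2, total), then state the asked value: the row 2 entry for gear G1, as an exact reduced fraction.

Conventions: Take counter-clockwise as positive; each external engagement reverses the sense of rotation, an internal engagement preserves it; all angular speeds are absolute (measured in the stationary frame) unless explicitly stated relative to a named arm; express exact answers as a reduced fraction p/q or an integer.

row1: w_G1=28/43 w_G3=28/43 w_R=28/43
row2: w_G1=-28/43 w_G3=15/43 w_R=0
total: w_G1=0 w_G3=1 w_R=28/43
asked value: -28/43

planetary set (30T centre, 13T on arm, 56T internal) — Willis relation
row 1 (train locked, turned with arm): all members turn x
row 2 — arm fixed, fixed-axis ratios: sun y, ring −(30/56)·y, arm 0
boundary: total ω_sun = x + y = 0 and total ω_ring = x − (30/56)·y = 1  ⇒  y = -28/43, x = 28/43
row 2 ring = −(30/56)·(-28/43) = 15/43
totals (row 1 + row 2): sun 28/43 + (-28/43) = 0, ring 28/43 + 15/43 = 1, arm 28/43 + 0 = 28/43
asked cell (row2, sun) = -28/43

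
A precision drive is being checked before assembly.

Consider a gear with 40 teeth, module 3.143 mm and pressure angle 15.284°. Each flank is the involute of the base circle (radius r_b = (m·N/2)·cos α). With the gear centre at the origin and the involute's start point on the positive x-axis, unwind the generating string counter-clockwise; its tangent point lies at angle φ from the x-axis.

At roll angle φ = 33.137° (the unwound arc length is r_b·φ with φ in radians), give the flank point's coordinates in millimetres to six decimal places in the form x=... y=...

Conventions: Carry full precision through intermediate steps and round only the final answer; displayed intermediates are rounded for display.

topology: single-mesh involute geometry — m = 3.143, N = 40
pitch radius r_p = m·N/2 = 3.143·40/2 = 62.860000
base radius r_b = r_p·cos α = 62.860000·cos 15.284° = 60.636709
roll angle φ = 33.137° = 0.57834975 rad
x = r_b·(cos φ + φ·sin φ) = 69.945452
y = r_b·(sin φ − φ·cos φ) = 3.780848

x=69.945452 y=3.780848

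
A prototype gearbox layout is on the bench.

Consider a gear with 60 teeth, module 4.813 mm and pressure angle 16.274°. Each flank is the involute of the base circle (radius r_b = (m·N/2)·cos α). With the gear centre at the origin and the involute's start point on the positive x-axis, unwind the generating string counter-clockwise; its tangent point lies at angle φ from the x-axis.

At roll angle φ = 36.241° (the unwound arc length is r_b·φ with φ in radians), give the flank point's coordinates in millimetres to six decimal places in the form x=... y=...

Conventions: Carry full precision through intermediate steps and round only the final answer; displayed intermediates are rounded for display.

x=163.619386 y=11.230863

recognized (one wheel, involute flank): single-mesh tooth geometry, m = 4.813, N = 60
pitch radius r_p = m·N/2 = 4.813·60/2 = 144.390000
base radius r_b = r_p·cos α = 144.390000·cos 16.274° = 138.604662
roll angle φ = 36.241° = 0.63252477 rad
x = r_b·(cos φ + φ·sin φ) = 163.619386
y = r_b·(sin φ − φ·cos φ) = 11.230863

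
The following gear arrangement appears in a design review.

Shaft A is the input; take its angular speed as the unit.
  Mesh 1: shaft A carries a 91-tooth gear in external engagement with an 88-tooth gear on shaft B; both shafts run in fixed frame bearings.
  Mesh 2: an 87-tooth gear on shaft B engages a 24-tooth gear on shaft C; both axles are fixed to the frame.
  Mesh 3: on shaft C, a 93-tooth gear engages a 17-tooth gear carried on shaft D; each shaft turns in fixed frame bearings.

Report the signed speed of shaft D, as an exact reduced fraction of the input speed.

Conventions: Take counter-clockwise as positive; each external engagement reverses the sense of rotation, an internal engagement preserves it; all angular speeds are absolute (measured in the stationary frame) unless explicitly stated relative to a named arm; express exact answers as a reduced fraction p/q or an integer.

-245427/11968

3-mesh fixed-axis compound train (all bearings frame-fixed)
mesh 1 [91T→88T]: |ω|/ω_in = 1×91/88 = 91/88, sense flips to −
mesh 2 [87T→24T]: |ω|/ω_in = (91/88)×87/24 = 2639/704, sense flips to +
mesh 3 [93T→17T]: |ω|/ω_in = (2639/704)×93/17 = 245427/11968, sense flips to −
signed output speed (× input speed) = -245427/11968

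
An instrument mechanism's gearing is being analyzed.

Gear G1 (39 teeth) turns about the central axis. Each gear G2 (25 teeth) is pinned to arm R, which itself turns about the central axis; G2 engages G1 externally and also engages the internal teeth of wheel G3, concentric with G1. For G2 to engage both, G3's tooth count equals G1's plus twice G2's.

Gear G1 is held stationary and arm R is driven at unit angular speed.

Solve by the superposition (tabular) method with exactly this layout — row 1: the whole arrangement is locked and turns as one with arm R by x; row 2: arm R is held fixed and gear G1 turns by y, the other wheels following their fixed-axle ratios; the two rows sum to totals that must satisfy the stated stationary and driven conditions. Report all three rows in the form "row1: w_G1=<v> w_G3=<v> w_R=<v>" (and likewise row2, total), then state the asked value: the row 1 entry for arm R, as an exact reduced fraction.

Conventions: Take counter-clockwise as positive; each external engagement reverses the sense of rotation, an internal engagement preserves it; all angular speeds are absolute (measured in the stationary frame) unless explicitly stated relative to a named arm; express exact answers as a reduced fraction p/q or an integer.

topology: planetary set — G1 39T / G2 25T / G3 89T, arm = carrier (Willis)
row 1 (train locked, turned with arm): all members turn x
row 2 (arm held, sun turns y): ω_ring = −(39/89)·y, ω_arm = 0
boundary: total ω_sun = x + y = 0 and total ω_arm = x = 1  ⇒  y = -1, x = 1
row 2 ring = −(39/89)·(-1) = 39/89
totals (row 1 + row 2): sun 1 + (-1) = 0, ring 1 + 39/89 = 128/89, arm 1 + 0 = 1
asked cell (row1, arm) = 1

row1: w_G1=1 w_G3=1 w_R=1
row2: w_G1=-1 w_G3=39/89 w_R=0
total: w_G1=0 w_G3=128/89 w_R=1
asked value: 1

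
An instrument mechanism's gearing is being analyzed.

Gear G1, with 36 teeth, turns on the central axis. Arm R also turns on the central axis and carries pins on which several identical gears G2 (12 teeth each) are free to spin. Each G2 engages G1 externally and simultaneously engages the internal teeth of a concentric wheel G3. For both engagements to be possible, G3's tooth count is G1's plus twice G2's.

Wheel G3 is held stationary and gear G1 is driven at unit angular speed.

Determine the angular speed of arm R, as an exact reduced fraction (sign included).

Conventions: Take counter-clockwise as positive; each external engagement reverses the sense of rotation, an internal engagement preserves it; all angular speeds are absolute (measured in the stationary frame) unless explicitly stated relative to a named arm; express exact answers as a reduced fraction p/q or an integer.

3/8

planetary set (36T centre, 12T on arm, 60T internal) — Willis relation
ring teeth: 36 + 2·12 = 60
36(ω_sun−ω_arm) = −60(ω_ring−ω_arm),  ω_ring = 0, ω_sun = 1
36(1−ω_arm) = −60(0−ω_arm)  ⇒  96·ω_arm = 36  ⇒  ω_arm = 3/8
exact speed ratio = 3/8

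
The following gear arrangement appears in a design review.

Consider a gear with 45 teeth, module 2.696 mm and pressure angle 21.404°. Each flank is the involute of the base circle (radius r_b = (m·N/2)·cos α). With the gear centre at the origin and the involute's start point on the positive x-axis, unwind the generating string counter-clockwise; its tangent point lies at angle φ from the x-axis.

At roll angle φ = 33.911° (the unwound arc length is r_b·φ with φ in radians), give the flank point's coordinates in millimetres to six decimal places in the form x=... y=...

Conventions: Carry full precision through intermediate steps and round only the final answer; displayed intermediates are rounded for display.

recognized (one wheel, involute flank): single-mesh tooth geometry, m = 2.696, N = 45
pitch radius r_p = m·N/2 = 2.696·45/2 = 60.660000
base radius r_b = r_p·cos α = 60.660000·cos 21.404° = 56.476300
roll angle φ = 33.911° = 0.59185860 rad
x = r_b·(cos φ + φ·sin φ) = 65.518480
y = r_b·(sin φ − φ·cos φ) = 3.767981

x=65.518480 y=3.767981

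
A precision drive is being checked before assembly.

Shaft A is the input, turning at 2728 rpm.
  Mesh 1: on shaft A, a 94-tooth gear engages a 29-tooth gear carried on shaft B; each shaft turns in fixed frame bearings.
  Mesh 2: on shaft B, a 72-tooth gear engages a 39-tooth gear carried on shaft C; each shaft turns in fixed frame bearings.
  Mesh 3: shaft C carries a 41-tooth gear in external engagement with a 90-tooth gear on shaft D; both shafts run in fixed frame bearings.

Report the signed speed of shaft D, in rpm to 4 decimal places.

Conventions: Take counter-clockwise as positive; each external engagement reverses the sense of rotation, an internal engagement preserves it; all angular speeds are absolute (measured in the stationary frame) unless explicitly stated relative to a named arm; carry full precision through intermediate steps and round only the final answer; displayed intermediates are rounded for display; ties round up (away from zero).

topology: fixed-axis compound train — 3 meshes, A→D
mesh 1 [94T→29T]: ω = 2728.0000×94/29 = 8842.4828 rpm, sense flips to −
mesh 2 [72T→39T]: ω = 8842.4828×72/39 = 16324.5836 rpm, sense flips to +
mesh 3 [41T→90T]: ω = 16324.5836×41/90 = 7436.7547 rpm, sense flips to −
signed output speed = -7436.7547 rpm

-7436.7547 rpm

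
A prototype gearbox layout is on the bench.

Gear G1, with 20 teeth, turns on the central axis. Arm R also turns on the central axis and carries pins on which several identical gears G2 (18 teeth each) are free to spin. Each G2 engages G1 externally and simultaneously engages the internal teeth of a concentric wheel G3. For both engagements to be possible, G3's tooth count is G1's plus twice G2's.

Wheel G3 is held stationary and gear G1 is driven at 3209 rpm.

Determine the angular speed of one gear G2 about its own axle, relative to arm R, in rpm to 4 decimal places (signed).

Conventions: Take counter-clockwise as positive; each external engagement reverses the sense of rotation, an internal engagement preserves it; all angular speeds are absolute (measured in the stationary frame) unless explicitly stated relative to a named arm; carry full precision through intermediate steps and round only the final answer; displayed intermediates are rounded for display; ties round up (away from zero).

-2627.2515 rpm

planetary set (20T centre, 18T on arm, 56T internal) — Willis relation
normalise by the input: solve with ω_sun = 1, then scale by 3209 rpm
ring teeth: 20 + 2·18 = 56
20(ω_sun−ω_arm) = −56(ω_ring−ω_arm),  ω_ring = 0, ω_sun = 1
20(1−ω_arm) = −56(0−ω_arm)  ⇒  76·ω_arm = 20  ⇒  ω_arm = 5/19
sun–planet mesh: 20·(1−5/19) = −18·(ω_p−ω_arm)  ⇒  ω_p−ω_arm = -140/171
scale: ω_p−ω_arm = -140/171 × 3209 rpm = -2627.2515 rpm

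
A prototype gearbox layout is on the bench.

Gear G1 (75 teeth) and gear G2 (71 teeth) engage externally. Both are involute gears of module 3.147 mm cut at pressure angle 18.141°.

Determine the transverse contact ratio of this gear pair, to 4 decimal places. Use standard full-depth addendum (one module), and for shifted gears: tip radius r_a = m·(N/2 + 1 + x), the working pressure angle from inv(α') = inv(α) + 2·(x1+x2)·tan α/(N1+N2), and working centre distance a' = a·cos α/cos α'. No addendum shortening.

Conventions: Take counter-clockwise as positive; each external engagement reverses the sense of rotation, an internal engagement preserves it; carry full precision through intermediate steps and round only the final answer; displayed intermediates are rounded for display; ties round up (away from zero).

1.9350

recognized (one external pair, fixed centres): single-mesh tooth geometry, m = 3.147, N1 = 75, N2 = 71
base radii: r_b1 = 112.146473, r_b2 = 106.165328
tip radii: r_a1 = 121.159500, r_a2 = 114.865500
no profile shift: α' = α, a' = a
action lengths: √(r_a1²−r_b1²) = 45.856221, √(r_a2²−r_b2²) = 43.852095
base pitch p_b = π·m·cos α = 9.395161
CR = (45.856221 + 43.852095 − 229.731000·sin 18.14100°)/9.395161 = 1.935046
contact ratio ≈ 1.9350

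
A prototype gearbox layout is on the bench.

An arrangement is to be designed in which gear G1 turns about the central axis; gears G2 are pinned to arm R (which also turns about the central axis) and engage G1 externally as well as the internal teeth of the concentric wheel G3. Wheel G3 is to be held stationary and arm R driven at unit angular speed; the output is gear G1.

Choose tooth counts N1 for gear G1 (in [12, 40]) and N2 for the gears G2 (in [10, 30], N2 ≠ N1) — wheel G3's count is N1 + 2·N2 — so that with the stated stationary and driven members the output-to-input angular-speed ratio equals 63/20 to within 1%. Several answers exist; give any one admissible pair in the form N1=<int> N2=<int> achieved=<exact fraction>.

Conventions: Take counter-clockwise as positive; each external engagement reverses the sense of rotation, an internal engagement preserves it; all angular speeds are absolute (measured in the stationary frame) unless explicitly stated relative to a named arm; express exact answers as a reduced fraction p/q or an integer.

N1=40 N2=23 achieved=63/20

topology: planetary set — design target 63/20, arm = carrier (Willis)
Willis with ω_ring = 0: ω_sun/ω_arm = (N1+N3)/N1; set equal to 63/20  ⇒  N3/N1 = 63/20 − 1 = 43/20
N3 = N1 + 2·N2  ⇒  N2/N1 = (N3/N1 − 1)/2 = (43/20 − 1)/2 = 23/40
smallest multiple with N1 ≥ 12 and N2 ≥ 10: k = 1  ⇒  N1 = 1·40 = 40, N2 = 1·23 = 23 (N1 ≤ 40, N2 ≤ 30, N2 ≠ N1 ✓), N3 = 40 + 2·23 = 86
check: (N1+N3)/N1 with N1 = 40, N3 = 86 gives 63/20; |achieved − target| = 0 ≤ 63/2000 ✓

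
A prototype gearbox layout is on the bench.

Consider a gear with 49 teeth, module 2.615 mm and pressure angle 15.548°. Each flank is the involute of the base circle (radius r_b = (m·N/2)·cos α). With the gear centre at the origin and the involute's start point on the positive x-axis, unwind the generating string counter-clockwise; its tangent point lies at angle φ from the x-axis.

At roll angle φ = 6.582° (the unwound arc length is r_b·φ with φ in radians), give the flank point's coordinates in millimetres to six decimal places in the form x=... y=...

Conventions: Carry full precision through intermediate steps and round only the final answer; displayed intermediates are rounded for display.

single-mesh involute tooth geometry (49T wheel at module 2.615)
pitch radius r_p = m·N/2 = 2.615·49/2 = 64.067500
base radius r_b = r_p·cos α = 64.067500·cos 15.548° = 61.723029
roll angle φ = 6.582° = 0.11487757 rad
x = r_b·(cos φ + φ·sin φ) = 62.128961
y = r_b·(sin φ − φ·cos φ) = 0.031150

x=62.128961 y=0.031150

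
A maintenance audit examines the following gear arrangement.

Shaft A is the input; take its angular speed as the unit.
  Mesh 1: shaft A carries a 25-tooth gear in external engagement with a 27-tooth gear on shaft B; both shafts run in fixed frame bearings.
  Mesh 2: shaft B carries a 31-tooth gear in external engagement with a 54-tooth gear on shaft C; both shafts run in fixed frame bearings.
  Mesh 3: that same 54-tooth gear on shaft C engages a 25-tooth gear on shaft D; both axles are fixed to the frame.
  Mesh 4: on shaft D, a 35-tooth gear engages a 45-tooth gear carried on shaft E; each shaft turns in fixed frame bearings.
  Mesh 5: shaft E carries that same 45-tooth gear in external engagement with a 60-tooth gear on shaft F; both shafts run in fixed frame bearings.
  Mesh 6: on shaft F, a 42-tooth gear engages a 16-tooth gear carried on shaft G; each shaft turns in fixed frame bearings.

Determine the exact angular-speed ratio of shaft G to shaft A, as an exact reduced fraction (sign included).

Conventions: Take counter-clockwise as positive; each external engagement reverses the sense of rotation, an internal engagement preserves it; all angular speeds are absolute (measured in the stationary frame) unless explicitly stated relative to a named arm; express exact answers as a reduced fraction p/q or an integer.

class = fixed-axis compound train [6 meshes; 6 ratios multiply, 6 sense flips]
mesh 1 [25T→27T]: running ratio 25/27, sense −
mesh 2 [31T→54T]: running ratio 775/1458, sense +
mesh 3 [54T→25T]: running ratio 31/27, sense −
mesh 4 [35T→45T]: running ratio 217/243, sense +
mesh 5 [45T→60T]: running ratio 217/324, sense −
mesh 6 [42T→16T]: running ratio 1519/864, sense +
ω_out/ω_in = 1519/864

1519/864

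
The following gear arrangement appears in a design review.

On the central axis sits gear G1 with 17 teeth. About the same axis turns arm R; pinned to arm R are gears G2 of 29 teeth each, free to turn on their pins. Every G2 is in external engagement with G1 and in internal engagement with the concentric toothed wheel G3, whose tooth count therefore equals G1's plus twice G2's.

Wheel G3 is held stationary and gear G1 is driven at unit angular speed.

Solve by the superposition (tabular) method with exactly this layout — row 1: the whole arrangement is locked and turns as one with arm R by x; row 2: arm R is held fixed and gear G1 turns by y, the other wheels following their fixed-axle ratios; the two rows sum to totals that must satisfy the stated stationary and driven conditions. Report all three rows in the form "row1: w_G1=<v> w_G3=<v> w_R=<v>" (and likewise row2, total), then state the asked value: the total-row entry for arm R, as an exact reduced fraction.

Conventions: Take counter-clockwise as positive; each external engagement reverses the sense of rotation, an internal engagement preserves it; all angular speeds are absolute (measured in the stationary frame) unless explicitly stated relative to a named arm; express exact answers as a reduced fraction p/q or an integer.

planetary set (17T centre, 29T on arm, 75T internal) — Willis relation
superposition row 1 [locked train]: every member turns x
row 2: sun turns y, ring = −(17/75)·y, arm 0
boundary: total ω_ring = x − (17/75)·y = 0 and total ω_sun = x + y = 1  ⇒  y = 75/92, x = 17/92
row 2 ring = −(17/75)·75/92 = -17/92
totals (row 1 + row 2): sun 17/92 + 75/92 = 1, ring 17/92 + (-17/92) = 0, arm 17/92 + 0 = 17/92
asked cell (total, arm) = 17/92

row1: w_G1=17/92 w_G3=17/92 w_R=17/92
row2: w_G1=75/92 w_G3=-17/92 w_R=0
total: w_G1=1 w_G3=0 w_R=17/92
asked value: 17/92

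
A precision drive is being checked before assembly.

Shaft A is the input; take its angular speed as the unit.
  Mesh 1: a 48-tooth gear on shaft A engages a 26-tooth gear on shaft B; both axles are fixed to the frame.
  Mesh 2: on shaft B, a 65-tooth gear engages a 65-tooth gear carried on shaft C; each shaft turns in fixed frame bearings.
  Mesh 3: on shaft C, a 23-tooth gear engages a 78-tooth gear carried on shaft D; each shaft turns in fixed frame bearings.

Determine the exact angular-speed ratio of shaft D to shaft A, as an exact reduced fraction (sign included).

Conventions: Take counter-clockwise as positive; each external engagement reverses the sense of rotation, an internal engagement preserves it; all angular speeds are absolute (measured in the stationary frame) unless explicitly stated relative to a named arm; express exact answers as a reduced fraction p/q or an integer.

-92/169

class = fixed-axis compound train [3 meshes; 3 ratios multiply, 3 sense flips]
mesh 1 [48T→26T]: running ratio 24/13, sense −
mesh 2 [65T→65T]: running ratio 24/13, sense +
mesh 3 [23T→78T]: running ratio 92/169, sense −
ω_out/ω_in = -92/169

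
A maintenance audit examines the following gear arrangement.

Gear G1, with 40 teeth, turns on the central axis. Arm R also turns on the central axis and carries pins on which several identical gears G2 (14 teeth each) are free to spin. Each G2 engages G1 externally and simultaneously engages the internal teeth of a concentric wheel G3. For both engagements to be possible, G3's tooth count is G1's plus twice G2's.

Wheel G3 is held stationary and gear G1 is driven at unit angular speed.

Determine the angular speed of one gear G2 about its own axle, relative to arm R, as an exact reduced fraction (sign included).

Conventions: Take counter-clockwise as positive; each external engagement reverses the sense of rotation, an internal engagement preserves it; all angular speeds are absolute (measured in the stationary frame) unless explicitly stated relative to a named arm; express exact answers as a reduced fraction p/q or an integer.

-340/189

class = planetary set [G3 = 40+2·14 = 68; Willis about the carrier]
ring teeth: 40 + 2·14 = 68
40(ω_sun−ω_arm) = −68(ω_ring−ω_arm),  ω_ring = 0, ω_sun = 1
40(1−ω_arm) = −68(0−ω_arm)  ⇒  108·ω_arm = 40  ⇒  ω_arm = 10/27
sun–planet mesh: 40·(1−10/27) = −14·(ω_p−ω_arm)  ⇒  ω_p−ω_arm = -340/189
exact speed ratio = -340/189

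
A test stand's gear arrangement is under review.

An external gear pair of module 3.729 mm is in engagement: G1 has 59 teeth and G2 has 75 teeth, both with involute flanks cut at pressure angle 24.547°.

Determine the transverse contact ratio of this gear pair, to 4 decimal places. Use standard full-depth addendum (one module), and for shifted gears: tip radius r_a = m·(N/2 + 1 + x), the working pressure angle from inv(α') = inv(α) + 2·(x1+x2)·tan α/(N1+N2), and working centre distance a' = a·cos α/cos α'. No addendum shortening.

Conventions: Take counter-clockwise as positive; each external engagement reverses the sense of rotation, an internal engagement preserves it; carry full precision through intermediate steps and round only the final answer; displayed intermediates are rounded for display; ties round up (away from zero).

1.5803

recognized (one external pair, fixed centres): single-mesh tooth geometry, m = 3.729, N1 = 59, N2 = 75
base radii: r_b1 = 100.063290, r_b2 = 127.199097
tip radii: r_a1 = 113.734500, r_a2 = 143.566500
no profile shift: α' = α, a' = a
action lengths: √(r_a1²−r_b1²) = 54.063616, √(r_a2²−r_b2²) = 66.571237
base pitch p_b = π·m·cos α = 10.656207
CR = (54.063616 + 66.571237 − 249.843000·sin 24.54700°)/10.656207 = 1.580317
contact ratio ≈ 1.5803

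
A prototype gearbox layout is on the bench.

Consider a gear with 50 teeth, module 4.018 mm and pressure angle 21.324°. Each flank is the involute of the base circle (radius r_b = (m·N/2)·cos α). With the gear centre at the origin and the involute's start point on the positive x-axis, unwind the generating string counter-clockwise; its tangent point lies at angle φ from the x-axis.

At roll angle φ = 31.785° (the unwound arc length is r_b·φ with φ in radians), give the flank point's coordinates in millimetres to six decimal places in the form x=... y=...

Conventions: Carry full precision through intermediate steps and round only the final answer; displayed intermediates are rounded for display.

x=106.882688 y=5.163019

class = single-mesh tooth geometry [base-circle involute, m = 4.018, 50T]
pitch radius r_p = m·N/2 = 4.018·50/2 = 100.450000
base radius r_b = r_p·cos α = 100.450000·cos 21.324° = 93.573091
roll angle φ = 31.785° = 0.55475290 rad
x = r_b·(cos φ + φ·sin φ) = 106.882688
y = r_b·(sin φ − φ·cos φ) = 5.163019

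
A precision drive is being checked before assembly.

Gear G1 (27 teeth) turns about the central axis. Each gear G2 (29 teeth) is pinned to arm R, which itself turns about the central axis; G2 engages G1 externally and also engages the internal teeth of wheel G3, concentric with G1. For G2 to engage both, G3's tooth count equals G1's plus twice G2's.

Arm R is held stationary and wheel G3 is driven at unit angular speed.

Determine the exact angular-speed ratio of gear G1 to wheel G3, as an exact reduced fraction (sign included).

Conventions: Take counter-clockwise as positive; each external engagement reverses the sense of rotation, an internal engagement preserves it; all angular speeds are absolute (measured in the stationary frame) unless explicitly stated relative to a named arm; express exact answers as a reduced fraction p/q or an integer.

class = planetary set [G3 = 27+2·29 = 85; Willis about the carrier]
ring teeth: 27 + 2·29 = 85
27(ω_sun−ω_arm) = −85(ω_ring−ω_arm),  ω_arm = 0, ω_ring = 1
ω_sun = 0 − (85/27)(1−0) = -85/27
ω_out/ω_in = -85/27

-85/27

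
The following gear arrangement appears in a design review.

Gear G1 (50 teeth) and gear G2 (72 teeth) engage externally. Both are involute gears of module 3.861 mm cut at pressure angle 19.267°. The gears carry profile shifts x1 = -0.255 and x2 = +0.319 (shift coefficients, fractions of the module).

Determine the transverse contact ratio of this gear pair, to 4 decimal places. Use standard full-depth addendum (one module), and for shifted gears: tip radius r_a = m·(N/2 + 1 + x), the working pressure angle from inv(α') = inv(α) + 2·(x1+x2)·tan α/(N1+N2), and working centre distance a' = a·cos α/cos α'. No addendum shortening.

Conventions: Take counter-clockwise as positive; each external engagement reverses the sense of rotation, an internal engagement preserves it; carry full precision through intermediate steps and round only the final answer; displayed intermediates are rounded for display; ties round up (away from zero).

recognized (one external pair, fixed centres): single-mesh tooth geometry, m = 3.861, N1 = 50, N2 = 72
base radii: r_b1 = 91.118746, r_b2 = 131.210995
tip radii: r_a1 = 99.401445, r_a2 = 144.088659
inv(α') = inv(19.267°) + 2·(-0.255+0.319)·tan α/(50+72) = 0.01364271  ⇒  α' = 19.43734°
a' = a·cos α / cos α' = 235.5210·cos 19.267°/cos 19.43734° = 235.767056
action lengths: √(r_a1²−r_b1²) = 39.724316, √(r_a2²−r_b2²) = 59.541720
base pitch p_b = π·m·cos α = 11.450319
CR = (39.724316 + 59.541720 − 235.767056·sin 19.43734°)/11.450319 = 1.817282
contact ratio ≈ 1.8173

1.8173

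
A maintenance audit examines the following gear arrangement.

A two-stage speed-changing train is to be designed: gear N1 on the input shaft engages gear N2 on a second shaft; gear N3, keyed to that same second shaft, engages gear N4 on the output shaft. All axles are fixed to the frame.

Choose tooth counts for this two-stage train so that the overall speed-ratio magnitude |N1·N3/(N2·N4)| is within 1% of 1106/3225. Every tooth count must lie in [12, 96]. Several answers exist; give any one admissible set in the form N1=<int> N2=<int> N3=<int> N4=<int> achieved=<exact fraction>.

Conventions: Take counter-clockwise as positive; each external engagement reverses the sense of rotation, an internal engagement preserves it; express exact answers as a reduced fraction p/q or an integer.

2-stage fixed-axis compound train for ratio 1106/3225
target = 1106/3225 in lowest terms: an exact hit needs N1·N3 = k·1106 and N2·N4 = k·3225 for one integer k, every count in [12, 96]; additionally prefer no 1:1 stage (N1 ≠ N2, N3 ≠ N4)
k = 1: N1·N3 = 1106 = 14·79, N2·N4 = 3225 = 43·75
achieved = 14·79/(43·75) = 1106/3225; |achieved − target| = 0 ≤ 553/161250 ✓

N1=14 N2=43 N3=79 N4=75 achieved=1106/3225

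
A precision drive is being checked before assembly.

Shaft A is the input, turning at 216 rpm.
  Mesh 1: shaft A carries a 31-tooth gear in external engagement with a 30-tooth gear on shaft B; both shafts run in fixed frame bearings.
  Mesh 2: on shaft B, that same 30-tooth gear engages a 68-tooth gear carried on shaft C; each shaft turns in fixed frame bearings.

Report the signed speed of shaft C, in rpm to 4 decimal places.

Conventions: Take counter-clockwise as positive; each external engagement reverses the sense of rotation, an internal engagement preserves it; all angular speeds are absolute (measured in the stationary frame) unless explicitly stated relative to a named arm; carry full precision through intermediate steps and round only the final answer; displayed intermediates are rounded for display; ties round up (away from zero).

class = fixed-axis compound train [2 meshes; 2 ratios multiply, 2 sense flips]
mesh 1 [31T→30T]: ω = 216.0000×31/30 = 223.2000 rpm, sense flips to −
mesh 2 [30T→68T]: ω = 223.2000×30/68 = 98.4706 rpm, sense flips to +
signed output speed = +98.4706 rpm

+98.4706 rpm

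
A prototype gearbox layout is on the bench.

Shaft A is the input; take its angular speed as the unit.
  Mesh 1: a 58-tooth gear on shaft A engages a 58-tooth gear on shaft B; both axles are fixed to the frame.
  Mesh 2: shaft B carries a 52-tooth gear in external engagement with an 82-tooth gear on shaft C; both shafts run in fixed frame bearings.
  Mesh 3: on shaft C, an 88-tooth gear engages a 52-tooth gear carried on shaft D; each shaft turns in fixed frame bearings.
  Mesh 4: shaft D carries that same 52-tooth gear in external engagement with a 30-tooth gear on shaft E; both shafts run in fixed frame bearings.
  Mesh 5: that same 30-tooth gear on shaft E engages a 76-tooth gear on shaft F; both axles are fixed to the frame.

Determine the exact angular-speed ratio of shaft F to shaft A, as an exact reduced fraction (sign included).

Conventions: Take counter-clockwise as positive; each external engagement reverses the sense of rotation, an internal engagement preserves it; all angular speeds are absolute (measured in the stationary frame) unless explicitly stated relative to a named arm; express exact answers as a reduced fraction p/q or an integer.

class = fixed-axis compound train [5 meshes; 5 ratios multiply, 5 sense flips]
mesh 1 [58T→58T]: running ratio 1, sense −
mesh 2 [52T→82T]: running ratio 26/41, sense +
mesh 3 [88T→52T]: running ratio 44/41, sense −
mesh 4 [52T→30T]: running ratio 1144/615, sense +
mesh 5 [30T→76T]: running ratio 572/779, sense −
ω_out/ω_in = -572/779

-572/779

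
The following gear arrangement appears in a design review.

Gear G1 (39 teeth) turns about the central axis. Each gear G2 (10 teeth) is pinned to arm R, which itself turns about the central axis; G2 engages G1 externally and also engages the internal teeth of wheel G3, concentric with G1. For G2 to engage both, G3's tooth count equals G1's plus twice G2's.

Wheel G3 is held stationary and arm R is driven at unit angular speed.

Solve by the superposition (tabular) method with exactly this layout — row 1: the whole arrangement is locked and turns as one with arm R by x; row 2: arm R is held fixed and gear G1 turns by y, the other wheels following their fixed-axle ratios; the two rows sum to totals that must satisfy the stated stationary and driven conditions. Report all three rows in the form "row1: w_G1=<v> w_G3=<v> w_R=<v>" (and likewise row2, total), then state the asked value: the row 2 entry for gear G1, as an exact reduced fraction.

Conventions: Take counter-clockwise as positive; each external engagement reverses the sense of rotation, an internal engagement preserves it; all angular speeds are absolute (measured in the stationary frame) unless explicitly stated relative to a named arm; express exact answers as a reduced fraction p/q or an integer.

class = planetary set [G3 = 39+2·10 = 59; Willis about the carrier]
row 1 — lock + rotate with arm: ω_sun = ω_ring = ω_arm = x
superposition row 2 [arm held]: sun y, ring −(39/59)·y, arm 0
boundary: total ω_ring = x − (39/59)·y = 0 and total ω_arm = x = 1  ⇒  y = 59/39, x = 1
row 2 ring = −(39/59)·59/39 = -1
totals (row 1 + row 2): sun 1 + 59/39 = 98/39, ring 1 + (-1) = 0, arm 1 + 0 = 1
asked cell (row2, sun) = 59/39

row1: w_G1=1 w_G3=1 w_R=1
row2: w_G1=59/39 w_G3=-1 w_R=0
total: w_G1=98/39 w_G3=0 w_R=1
asked value: 59/39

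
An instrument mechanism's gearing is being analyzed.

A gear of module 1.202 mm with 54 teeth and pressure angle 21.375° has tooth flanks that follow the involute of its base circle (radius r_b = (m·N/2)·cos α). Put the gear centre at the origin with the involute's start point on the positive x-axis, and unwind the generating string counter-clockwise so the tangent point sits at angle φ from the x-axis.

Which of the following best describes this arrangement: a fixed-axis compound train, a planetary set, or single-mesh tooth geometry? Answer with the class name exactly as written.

single-mesh tooth geometry

single-mesh involute tooth geometry (54T wheel at module 1.202)
classification: single-mesh tooth geometry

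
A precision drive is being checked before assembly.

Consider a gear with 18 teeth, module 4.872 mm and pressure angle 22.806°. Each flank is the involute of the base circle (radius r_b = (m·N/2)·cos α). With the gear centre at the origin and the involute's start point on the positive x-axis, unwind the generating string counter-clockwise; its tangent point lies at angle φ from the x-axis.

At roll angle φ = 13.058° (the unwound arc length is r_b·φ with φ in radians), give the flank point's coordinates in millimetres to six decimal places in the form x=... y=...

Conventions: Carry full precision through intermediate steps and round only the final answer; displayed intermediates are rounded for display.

x=41.456208 y=0.158665

topology: single-mesh involute geometry — m = 4.872, N = 18
pitch radius r_p = m·N/2 = 4.872·18/2 = 43.848000
base radius r_b = r_p·cos α = 43.848000·cos 22.806° = 40.420076
roll angle φ = 13.058° = 0.22790509 rad
x = r_b·(cos φ + φ·sin φ) = 41.456208
y = r_b·(sin φ − φ·cos φ) = 0.158665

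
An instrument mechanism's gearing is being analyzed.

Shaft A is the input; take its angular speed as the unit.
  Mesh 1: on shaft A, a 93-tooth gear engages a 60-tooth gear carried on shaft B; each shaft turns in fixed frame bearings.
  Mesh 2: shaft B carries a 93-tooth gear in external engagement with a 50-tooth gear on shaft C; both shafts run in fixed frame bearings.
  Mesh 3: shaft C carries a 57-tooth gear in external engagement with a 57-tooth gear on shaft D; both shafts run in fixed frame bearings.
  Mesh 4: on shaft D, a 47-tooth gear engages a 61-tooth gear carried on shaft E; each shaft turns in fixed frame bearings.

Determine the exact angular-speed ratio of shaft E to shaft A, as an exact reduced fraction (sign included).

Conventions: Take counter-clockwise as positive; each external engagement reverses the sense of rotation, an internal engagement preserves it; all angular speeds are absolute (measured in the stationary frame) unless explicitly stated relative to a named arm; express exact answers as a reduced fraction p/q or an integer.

135501/61000

class = fixed-axis compound train [4 meshes; 4 ratios multiply, 4 sense flips]
mesh 1 [93T→60T]: running ratio 31/20, sense −
mesh 2 [93T→50T]: running ratio 2883/1000, sense +
mesh 3 [57T→57T]: running ratio 2883/1000, sense −
mesh 4 [47T→61T]: running ratio 135501/61000, sense +
ω_out/ω_in = 135501/61000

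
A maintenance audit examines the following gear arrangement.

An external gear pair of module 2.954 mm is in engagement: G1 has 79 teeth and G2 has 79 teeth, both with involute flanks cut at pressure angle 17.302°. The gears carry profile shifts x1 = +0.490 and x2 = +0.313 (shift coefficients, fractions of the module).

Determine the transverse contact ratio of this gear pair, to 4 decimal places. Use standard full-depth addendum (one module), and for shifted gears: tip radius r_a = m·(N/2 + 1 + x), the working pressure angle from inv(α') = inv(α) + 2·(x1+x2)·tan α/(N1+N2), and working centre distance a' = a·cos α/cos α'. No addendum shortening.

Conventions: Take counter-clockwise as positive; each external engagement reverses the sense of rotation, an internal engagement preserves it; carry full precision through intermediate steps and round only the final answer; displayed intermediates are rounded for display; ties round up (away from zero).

1.9031

single-mesh involute tooth geometry (79T engaging 79T at module 2.954)
base radii: r_b1 = 111.403143, r_b2 = 111.403143
tip radii: r_a1 = 121.084460, r_a2 = 120.561602
inv(α') = inv(17.302°) + 2·(+0.490+0.313)·tan α/(79+79) = 0.01269304  ⇒  α' = 18.98935°
a' = a·cos α / cos α' = 233.3660·cos 17.302°/cos 18.98935° = 235.629464
action lengths: √(r_a1²−r_b1²) = 47.442451, √(r_a2²−r_b2²) = 46.091643
base pitch p_b = π·m·cos α = 8.860337
CR = (47.442451 + 46.091643 − 235.629464·sin 18.98935°)/8.860337 = 1.903093
contact ratio ≈ 1.9031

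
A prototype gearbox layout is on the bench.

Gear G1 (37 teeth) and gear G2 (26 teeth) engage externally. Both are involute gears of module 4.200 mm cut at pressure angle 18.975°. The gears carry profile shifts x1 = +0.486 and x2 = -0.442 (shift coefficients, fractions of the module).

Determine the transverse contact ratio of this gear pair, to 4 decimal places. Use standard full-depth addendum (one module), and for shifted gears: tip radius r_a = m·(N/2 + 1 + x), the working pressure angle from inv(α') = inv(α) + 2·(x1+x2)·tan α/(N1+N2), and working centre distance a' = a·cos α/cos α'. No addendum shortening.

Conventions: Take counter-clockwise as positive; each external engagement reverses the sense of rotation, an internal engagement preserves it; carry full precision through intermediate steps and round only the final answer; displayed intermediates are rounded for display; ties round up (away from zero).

class = single-mesh tooth geometry [involute pair 37T × 26T, m = 4.200]
base radii: r_b1 = 73.477824, r_b2 = 51.633066
tip radii: r_a1 = 83.941200, r_a2 = 56.943600
inv(α') = inv(18.975°) + 2·(+0.486-0.442)·tan α/(37+26) = 0.01314368  ⇒  α' = 19.20475°
a' = a·cos α / cos α' = 132.3000·cos 18.975°/cos 19.20475° = 132.483727
action lengths: √(r_a1²−r_b1²) = 40.584904, √(r_a2²−r_b2²) = 24.012499
base pitch p_b = π·m·cos α = 12.477697
CR = (40.584904 + 24.012499 − 132.483727·sin 19.20475°)/12.477697 = 1.684410
contact ratio ≈ 1.6844

1.6844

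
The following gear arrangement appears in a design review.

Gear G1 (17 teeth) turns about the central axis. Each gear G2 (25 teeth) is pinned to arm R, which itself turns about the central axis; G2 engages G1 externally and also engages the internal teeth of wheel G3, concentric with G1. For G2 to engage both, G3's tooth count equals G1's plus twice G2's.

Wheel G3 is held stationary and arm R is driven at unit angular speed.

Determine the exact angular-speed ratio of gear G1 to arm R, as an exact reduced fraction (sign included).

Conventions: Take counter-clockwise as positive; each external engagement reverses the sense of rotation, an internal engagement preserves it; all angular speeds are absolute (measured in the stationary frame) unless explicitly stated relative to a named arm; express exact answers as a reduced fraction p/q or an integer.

84/17

recognized (axles ride arm R): planetary set, 17/25/67 teeth
ring teeth: 17 + 2·25 = 67
17(ω_sun−ω_arm) = −67(ω_ring−ω_arm),  ω_ring = 0, ω_arm = 1
ω_sun = 1 − (67/17)(0−1) = 84/17
ω_out/ω_in = 84/17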